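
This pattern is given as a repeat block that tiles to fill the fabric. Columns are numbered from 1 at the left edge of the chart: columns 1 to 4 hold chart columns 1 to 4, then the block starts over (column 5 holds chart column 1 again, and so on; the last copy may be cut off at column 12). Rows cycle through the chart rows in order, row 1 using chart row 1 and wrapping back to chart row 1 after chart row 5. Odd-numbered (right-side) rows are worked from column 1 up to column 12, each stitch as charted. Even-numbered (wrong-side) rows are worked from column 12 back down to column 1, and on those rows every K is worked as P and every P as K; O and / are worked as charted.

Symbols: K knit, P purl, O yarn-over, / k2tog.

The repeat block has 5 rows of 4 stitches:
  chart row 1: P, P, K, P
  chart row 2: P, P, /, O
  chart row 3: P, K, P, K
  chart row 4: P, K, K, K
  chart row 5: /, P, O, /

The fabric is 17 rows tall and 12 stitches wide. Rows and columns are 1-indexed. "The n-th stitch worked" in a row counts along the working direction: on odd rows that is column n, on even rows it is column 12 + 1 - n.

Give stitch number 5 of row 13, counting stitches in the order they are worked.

For row 13: chart row = ((13-1) mod 5) + 1 = 3; this is a RS (odd) row.
Chart row 3 tiled across columns 1-12: P K P K P K P K P K P K
Right side: take the tiled row as-is (worked left to right from column 1).
Stitch 5 in working order -> P

== STITCH ==
P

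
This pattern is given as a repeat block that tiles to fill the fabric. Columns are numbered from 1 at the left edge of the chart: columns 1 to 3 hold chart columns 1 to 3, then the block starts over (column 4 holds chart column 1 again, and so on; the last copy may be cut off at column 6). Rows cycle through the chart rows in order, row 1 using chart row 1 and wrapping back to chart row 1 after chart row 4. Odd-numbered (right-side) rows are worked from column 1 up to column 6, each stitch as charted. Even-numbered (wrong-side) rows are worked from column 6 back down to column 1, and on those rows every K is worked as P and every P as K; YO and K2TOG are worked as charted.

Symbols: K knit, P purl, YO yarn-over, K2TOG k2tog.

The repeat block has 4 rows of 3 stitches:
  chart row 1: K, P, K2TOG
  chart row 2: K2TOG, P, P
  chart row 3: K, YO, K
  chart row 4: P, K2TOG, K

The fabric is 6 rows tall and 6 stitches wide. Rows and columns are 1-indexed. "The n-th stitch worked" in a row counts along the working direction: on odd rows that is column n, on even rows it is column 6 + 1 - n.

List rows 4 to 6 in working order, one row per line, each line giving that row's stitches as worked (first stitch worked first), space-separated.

Result:
P K2TOG K P K2TOG K
K P K2TOG K P K2TOG
K K K2TOG K K K2TOG

Derivation:
Row 4: chart row 4, WS - tiled (columns 1-6): P K2TOG K P K2TOG K; work from column 6 back to 1 with K<->P swapped.
Row 5: chart row 1, RS - tile across columns 1-6 and work as-is.
Row 6: chart row 2, WS - tiled (columns 1-6): K2TOG P P K2TOG P P; work from column 6 back to 1 with K<->P swapped.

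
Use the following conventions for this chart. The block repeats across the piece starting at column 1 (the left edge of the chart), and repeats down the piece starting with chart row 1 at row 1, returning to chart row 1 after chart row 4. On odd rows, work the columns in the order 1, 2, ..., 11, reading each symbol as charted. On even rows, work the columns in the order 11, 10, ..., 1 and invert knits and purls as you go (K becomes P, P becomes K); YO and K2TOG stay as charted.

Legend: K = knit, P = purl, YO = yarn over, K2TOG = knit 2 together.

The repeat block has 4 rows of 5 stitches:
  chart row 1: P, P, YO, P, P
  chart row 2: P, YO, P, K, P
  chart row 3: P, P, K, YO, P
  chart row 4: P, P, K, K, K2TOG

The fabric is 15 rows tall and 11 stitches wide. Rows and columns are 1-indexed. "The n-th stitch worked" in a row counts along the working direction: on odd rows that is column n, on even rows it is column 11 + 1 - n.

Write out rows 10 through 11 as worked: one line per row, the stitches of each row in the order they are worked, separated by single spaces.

Row 10: chart row 2, WS - tiled (columns 1-11): P YO P K P P YO P K P P; work from column 11 back to 1 with K<->P swapped.
Row 11: chart row 3, RS - tile across columns 1-11 and work as-is.

Rows as worked:
K K P K YO K K P K YO K
P P K YO P P P K YO P P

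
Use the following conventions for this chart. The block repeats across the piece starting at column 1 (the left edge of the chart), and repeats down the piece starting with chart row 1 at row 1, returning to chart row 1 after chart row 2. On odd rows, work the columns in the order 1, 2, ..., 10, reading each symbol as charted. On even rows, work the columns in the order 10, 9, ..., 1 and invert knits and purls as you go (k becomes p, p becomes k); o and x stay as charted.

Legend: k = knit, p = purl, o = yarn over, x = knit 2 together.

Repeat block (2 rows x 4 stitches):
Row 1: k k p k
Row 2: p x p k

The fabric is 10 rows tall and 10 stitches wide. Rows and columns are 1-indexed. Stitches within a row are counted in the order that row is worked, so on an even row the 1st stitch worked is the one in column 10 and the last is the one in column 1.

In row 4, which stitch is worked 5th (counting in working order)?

Result:
x

Derivation:
Row 4 uses chart row ((4-1) mod 2)+1 = 2. Row 4 is even, so WS.
Chart row 2 tiled across columns 1-10: p x p k p x p k p x
WS: work from column 10 back to column 1 (reverse the tiled row), swapping k<->p (o and x unchanged).
Row 4 as worked: x k p k x k p k x k
Stitch 5 in working order -> x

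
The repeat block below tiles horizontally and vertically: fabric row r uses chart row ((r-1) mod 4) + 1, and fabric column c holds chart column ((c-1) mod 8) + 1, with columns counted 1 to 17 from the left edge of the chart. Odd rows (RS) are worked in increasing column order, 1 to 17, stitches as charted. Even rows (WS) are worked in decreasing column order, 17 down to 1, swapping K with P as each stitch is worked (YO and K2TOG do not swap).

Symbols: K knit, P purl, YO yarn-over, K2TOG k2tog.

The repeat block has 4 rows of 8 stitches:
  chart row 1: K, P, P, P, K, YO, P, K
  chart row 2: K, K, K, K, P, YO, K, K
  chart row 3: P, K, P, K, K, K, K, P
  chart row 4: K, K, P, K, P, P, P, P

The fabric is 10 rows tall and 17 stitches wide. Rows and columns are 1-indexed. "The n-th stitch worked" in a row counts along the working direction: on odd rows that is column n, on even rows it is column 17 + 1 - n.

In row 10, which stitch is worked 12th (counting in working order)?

Stitch:
YO

Derivation:
Row 10 uses chart row ((10-1) mod 4)+1 = 2. Row 10 is even, so WS.
Chart row 2 tiled across columns 1-17: K K K K P YO K K K K K K P YO K K K
WS row: flip the tiled sequence (start at column 17) and apply K<->P; YO and K2TOG stay.
Row 10 as worked: P P P YO K P P P P P P YO K P P P P
The 12th stitch worked is YO.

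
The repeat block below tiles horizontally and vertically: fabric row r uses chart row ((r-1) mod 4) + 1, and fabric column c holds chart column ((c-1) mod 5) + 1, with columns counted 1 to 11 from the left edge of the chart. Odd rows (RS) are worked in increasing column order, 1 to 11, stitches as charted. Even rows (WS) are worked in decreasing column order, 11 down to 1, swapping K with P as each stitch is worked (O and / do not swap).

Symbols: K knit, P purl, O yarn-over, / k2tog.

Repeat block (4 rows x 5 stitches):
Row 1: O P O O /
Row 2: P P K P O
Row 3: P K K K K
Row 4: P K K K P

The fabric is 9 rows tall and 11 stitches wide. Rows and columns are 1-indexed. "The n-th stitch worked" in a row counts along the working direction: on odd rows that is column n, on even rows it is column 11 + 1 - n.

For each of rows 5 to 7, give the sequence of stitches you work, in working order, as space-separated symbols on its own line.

Row 5: chart row 1, RS - tile across columns 1-11 and work as-is.
Row 6: chart row 2, WS - tiled (columns 1-11): P P K P O P P K P O P; work from column 11 back to 1 with K<->P swapped.
Row 7: chart row 3, RS - tile across columns 1-11 and work as-is.

Result:
O P O O / O P O O / O
K O K P K K O K P K K
P K K K K P K K K K P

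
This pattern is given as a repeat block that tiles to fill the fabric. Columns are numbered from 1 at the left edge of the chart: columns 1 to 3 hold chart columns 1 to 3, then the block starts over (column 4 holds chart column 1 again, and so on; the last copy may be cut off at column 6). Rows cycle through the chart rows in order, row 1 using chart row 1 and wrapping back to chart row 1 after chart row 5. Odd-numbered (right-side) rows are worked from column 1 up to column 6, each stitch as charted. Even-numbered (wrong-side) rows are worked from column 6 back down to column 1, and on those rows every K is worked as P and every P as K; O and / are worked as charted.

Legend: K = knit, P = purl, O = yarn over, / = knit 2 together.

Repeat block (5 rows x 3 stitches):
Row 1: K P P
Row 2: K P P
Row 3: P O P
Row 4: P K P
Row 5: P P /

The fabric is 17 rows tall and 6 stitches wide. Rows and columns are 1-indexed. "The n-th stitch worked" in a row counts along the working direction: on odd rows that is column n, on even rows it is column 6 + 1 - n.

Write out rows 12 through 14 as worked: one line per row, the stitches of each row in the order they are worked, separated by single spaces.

== ROWS AS WORKED ==
K K P K K P
P O P P O P
K P K K P K

Derivation:
Row 12: chart row 2, WS - tiled (columns 1-6): K P P K P P; work from column 6 back to 1 with K<->P swapped.
Row 13: chart row 3, RS - tile across columns 1-6 and work as-is.
Row 14: chart row 4, WS - tiled (columns 1-6): P K P P K P; work from column 6 back to 1 with K<->P swapped.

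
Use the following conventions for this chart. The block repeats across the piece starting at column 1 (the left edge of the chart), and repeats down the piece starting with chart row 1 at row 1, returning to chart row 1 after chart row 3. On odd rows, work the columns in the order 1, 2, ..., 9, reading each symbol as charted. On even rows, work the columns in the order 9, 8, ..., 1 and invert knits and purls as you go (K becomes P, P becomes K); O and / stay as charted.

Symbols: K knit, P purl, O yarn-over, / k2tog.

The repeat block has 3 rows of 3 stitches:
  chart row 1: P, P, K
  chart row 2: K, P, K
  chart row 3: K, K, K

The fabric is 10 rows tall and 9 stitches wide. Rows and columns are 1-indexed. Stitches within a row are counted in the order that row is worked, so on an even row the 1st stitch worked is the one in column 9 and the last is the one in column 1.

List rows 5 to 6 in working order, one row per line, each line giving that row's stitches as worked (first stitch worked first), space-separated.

Rows as worked:
K P K K P K K P K
P P P P P P P P P

Derivation:
Row 5: chart row 2, RS - tile across columns 1-9 and work as-is.
Row 6: chart row 3, WS - tiled (columns 1-9): K K K K K K K K K; work from column 9 back to 1 with K<->P swapped.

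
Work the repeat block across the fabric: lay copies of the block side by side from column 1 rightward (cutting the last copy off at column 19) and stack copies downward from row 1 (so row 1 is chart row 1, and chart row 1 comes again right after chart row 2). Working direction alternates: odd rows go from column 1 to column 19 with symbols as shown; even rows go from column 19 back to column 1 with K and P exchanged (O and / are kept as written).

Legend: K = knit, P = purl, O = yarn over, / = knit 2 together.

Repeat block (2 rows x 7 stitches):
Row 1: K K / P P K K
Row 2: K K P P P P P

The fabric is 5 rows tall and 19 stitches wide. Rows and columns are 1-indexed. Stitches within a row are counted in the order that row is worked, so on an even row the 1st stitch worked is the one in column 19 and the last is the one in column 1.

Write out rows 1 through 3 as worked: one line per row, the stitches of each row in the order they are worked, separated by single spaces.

Row 1: chart row 1, RS - tile across columns 1-19 and work as-is.
Row 2: chart row 2, WS - tiled (columns 1-19): K K P P P P P K K P P P P P K K P P P; work from column 19 back to 1 with K<->P swapped.
Row 3: chart row 1, RS - tile across columns 1-19 and work as-is.

Rows as worked:
K K / P P K K K K / P P K K K K / P P
K K K P P K K K K K P P K K K K K P P
K K / P P K K K K / P P K K K K / P P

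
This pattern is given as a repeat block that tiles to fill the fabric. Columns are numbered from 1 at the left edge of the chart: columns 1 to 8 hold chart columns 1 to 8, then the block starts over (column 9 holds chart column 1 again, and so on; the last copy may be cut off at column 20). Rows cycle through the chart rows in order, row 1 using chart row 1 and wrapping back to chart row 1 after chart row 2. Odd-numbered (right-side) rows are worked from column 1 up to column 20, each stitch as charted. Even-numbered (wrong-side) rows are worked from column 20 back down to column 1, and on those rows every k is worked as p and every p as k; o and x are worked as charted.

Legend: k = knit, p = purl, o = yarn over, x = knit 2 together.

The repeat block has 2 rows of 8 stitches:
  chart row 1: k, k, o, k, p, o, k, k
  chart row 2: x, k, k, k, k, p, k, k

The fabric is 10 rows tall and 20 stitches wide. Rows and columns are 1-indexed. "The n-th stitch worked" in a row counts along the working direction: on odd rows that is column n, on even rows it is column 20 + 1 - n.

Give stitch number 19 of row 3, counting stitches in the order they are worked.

Stitch:
o

Derivation:
Row 3 uses chart row ((3-1) mod 2)+1 = 1. Row 3 is odd, so RS.
Chart row 1 tiled across columns 1-20: k k o k p o k k k k o k p o k k k k o k
Right side: take the tiled row as-is (worked left to right from column 1).
Counting 19 along the worked row gives o.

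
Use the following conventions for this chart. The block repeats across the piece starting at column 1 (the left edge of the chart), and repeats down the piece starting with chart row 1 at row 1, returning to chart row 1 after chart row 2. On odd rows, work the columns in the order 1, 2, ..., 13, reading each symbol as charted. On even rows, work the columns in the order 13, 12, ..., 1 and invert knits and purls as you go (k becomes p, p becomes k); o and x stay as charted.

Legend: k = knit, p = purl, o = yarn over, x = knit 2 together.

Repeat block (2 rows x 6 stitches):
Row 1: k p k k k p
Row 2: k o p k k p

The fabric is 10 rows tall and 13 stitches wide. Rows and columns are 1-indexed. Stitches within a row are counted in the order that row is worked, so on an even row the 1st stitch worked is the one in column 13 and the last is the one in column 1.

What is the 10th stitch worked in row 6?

== STITCH ==
p

Derivation:
Row 6 uses chart row ((6-1) mod 2)+1 = 2. Row 6 is even, so WS.
Chart row 2 tiled across columns 1-13: k o p k k p k o p k k p k
WS: work from column 13 back to column 1 (reverse the tiled row), swapping k<->p (o and x unchanged).
Row 6 as worked: p k p p k o p k p p k o p
The 10th stitch worked is p.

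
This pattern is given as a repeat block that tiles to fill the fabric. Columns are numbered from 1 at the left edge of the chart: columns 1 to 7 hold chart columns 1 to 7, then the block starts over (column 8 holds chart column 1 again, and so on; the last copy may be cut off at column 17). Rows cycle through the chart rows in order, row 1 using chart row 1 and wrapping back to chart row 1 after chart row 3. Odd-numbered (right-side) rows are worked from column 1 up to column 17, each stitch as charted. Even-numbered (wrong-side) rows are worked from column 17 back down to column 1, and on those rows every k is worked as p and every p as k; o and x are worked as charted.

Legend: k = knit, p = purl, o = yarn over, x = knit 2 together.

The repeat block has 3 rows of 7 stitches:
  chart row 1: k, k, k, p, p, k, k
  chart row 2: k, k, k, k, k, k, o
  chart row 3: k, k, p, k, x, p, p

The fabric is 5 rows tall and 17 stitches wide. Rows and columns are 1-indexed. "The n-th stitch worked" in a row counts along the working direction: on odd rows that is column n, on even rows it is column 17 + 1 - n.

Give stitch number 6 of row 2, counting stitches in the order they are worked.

Stitch:
p

Derivation:
Row 2 uses chart row ((2-1) mod 3)+1 = 2. Row 2 is even, so WS.
Chart row 2 tiled across columns 1-17: k k k k k k o k k k k k k o k k k
WS: work from column 17 back to column 1 (reverse the tiled row), swapping k<->p (o and x unchanged).
Row 2 as worked: p p p o p p p p p p o p p p p p p
The 6th stitch worked is p.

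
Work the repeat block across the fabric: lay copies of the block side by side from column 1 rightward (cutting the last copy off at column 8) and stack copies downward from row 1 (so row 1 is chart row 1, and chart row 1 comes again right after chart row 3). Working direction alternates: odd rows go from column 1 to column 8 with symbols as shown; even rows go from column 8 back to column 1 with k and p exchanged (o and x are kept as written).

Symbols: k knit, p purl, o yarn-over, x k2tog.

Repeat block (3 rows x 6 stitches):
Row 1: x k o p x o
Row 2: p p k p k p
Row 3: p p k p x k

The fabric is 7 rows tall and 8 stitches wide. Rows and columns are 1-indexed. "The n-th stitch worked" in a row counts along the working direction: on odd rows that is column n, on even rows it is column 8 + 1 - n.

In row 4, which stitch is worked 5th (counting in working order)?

Row 4 uses chart row ((4-1) mod 3)+1 = 1. Row 4 is even, so WS.
Chart row 1 tiled across columns 1-8: x k o p x o x k
WS: work from column 8 back to column 1 (reverse the tiled row), swapping k<->p (o and x unchanged).
Row 4 as worked: p x o x k o p x
The 5th stitch worked is k.

== STITCH ==
k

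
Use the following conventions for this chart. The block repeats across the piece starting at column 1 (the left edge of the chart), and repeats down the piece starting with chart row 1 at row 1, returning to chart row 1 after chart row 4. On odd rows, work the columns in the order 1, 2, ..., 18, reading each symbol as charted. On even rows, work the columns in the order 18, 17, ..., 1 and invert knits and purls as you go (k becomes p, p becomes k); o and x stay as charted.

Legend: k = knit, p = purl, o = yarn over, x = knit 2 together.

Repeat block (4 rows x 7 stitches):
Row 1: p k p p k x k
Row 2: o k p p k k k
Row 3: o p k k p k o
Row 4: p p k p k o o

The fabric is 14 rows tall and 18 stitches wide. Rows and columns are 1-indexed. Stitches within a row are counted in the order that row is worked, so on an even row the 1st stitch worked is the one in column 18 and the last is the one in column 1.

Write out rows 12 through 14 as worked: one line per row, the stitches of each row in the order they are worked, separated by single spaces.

Rows as worked:
k p k k o o p k p k k o o p k p k k
p k p p k x k p k p p k x k p k p p
k k p o p p p k k p o p p p k k p o

Derivation:
Row 12: chart row 4, WS - tiled (columns 1-18): p p k p k o o p p k p k o o p p k p; work from column 18 back to 1 with k<->p swapped.
Row 13: chart row 1, RS - tile across columns 1-18 and work as-is.
Row 14: chart row 2, WS - tiled (columns 1-18): o k p p k k k o k p p k k k o k p p; work from column 18 back to 1 with k<->p swapped.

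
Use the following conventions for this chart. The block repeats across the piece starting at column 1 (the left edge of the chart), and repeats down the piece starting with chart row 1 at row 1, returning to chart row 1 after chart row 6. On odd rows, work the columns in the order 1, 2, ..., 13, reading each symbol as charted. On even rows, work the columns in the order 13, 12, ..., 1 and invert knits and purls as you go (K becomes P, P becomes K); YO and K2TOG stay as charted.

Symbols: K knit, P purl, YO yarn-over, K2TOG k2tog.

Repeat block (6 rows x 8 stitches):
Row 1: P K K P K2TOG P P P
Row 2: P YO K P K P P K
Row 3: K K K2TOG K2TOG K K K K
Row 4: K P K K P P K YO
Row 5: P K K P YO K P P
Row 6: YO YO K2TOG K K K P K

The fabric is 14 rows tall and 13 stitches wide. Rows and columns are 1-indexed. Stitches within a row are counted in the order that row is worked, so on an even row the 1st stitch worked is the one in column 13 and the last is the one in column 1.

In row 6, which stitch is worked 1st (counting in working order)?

Row 6: (6-1) mod 6 = 5, so use chart row 6. Even row -> WS.
Chart row 6 tiled across columns 1-13: YO YO K2TOG K K K P K YO YO K2TOG K K
Wrong side: read the tiled row from column 13 down to 1 and exchange K with P (leave YO, K2TOG).
Row 6 as worked: P P K2TOG YO YO P K P P P K2TOG YO YO
Stitch 1 in working order -> P

Stitch:
P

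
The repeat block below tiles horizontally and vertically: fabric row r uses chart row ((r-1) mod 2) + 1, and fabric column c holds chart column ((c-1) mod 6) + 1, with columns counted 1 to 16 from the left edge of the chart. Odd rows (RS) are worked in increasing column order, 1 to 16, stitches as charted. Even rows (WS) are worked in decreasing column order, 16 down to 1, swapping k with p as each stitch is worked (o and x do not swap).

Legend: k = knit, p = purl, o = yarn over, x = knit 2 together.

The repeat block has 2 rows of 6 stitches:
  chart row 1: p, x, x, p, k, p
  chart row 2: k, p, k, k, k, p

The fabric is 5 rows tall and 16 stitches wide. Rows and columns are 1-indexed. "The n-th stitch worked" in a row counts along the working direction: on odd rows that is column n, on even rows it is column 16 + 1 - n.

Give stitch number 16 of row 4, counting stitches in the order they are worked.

For row 4: chart row = ((4-1) mod 2) + 1 = 2; this is a WS (even) row.
Chart row 2 tiled across columns 1-16: k p k k k p k p k k k p k p k k
Wrong side: read the tiled row from column 16 down to 1 and exchange k with p (leave o, x).
Row 4 as worked: p p k p k p p p k p k p p p k p
The 16th stitch worked is p.

Result:
p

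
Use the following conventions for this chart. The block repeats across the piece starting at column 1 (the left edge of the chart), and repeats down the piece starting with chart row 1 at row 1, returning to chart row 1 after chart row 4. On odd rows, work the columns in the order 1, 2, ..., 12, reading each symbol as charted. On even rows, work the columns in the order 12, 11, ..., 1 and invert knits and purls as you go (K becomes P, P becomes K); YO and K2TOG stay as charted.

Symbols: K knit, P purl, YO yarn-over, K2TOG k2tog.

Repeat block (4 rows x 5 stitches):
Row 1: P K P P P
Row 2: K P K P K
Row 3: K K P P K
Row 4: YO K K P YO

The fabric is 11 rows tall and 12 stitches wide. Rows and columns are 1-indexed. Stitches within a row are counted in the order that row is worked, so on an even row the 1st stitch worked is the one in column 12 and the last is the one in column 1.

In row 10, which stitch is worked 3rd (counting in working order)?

== STITCH ==
P

Derivation:
For row 10: chart row = ((10-1) mod 4) + 1 = 2; this is a WS (even) row.
Chart row 2 tiled across columns 1-12: K P K P K K P K P K K P
Wrong side: read the tiled row from column 12 down to 1 and exchange K with P (leave YO, K2TOG).
Row 10 as worked: K P P K P K P P K P K P
Stitch 3 in working order -> P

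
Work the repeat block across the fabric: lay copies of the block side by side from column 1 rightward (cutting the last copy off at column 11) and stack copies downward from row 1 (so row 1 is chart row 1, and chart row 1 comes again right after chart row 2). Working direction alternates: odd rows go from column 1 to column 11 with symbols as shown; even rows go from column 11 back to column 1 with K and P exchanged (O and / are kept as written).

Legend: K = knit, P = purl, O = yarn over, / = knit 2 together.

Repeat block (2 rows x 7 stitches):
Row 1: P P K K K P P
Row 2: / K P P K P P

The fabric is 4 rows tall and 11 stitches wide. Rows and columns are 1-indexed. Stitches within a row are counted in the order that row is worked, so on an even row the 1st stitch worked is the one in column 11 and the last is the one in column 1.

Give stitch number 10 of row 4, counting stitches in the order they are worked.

Row 4 uses chart row ((4-1) mod 2)+1 = 2. Row 4 is even, so WS.
Chart row 2 tiled across columns 1-11: / K P P K P P / K P P
Wrong side: read the tiled row from column 11 down to 1 and exchange K with P (leave O, /).
Row 4 as worked: K K P / K K P K K P /
Stitch 10 in working order -> P

== STITCH ==
P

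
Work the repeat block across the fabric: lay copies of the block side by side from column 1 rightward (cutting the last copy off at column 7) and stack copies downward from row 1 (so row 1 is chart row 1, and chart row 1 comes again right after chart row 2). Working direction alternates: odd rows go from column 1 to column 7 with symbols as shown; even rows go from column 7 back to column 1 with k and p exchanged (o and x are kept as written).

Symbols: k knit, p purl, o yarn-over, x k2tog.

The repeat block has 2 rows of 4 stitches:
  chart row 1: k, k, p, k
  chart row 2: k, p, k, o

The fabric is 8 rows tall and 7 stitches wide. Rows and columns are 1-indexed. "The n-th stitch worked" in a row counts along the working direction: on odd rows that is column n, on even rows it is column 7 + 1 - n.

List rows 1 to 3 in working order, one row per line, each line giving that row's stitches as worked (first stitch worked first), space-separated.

Row 1: chart row 1, RS - tile across columns 1-7 and work as-is.
Row 2: chart row 2, WS - tiled (columns 1-7): k p k o k p k; work from column 7 back to 1 with k<->p swapped.
Row 3: chart row 1, RS - tile across columns 1-7 and work as-is.

Result:
k k p k k k p
p k p o p k p
k k p k k k p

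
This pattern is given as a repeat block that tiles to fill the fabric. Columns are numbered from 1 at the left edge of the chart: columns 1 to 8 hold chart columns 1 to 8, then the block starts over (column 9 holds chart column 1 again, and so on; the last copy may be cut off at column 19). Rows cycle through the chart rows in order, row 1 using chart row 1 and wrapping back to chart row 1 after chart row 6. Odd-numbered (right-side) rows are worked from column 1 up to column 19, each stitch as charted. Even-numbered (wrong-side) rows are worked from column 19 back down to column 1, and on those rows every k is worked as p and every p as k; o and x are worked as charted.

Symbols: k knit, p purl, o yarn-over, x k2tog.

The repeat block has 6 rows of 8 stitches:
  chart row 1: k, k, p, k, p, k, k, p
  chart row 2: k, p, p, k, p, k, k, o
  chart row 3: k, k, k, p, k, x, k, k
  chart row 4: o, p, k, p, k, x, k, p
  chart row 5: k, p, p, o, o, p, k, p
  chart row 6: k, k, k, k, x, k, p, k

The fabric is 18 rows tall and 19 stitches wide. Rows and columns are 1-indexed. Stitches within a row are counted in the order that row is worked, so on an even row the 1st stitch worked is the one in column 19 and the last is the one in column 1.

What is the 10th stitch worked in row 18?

Result:
p

Derivation:
Row 18 uses chart row ((18-1) mod 6)+1 = 6. Row 18 is even, so WS.
Chart row 6 tiled across columns 1-19: k k k k x k p k k k k k x k p k k k k
Wrong side: read the tiled row from column 19 down to 1 and exchange k with p (leave o, x).
Row 18 as worked: p p p p k p x p p p p p k p x p p p p
Stitch 10 in working order -> p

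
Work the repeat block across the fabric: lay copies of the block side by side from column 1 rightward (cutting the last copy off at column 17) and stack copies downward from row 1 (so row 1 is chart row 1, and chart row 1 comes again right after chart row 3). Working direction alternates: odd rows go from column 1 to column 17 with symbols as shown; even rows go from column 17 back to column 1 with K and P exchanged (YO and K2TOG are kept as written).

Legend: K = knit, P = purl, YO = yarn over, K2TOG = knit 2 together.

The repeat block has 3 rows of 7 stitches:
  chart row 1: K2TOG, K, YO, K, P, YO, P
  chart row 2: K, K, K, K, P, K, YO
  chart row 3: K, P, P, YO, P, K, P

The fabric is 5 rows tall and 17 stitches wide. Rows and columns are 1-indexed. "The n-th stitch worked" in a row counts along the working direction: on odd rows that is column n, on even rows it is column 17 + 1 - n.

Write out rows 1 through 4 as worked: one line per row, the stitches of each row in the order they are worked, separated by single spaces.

Row 1: chart row 1, RS - tile across columns 1-17 and work as-is.
Row 2: chart row 2, WS - tiled (columns 1-17): K K K K P K YO K K K K P K YO K K K; work from column 17 back to 1 with K<->P swapped.
Row 3: chart row 3, RS - tile across columns 1-17 and work as-is.
Row 4: chart row 1, WS - tiled (columns 1-17): K2TOG K YO K P YO P K2TOG K YO K P YO P K2TOG K YO; work from column 17 back to 1 with K<->P swapped.

Result:
K2TOG K YO K P YO P K2TOG K YO K P YO P K2TOG K YO
P P P YO P K P P P P YO P K P P P P
K P P YO P K P K P P YO P K P K P P
YO P K2TOG K YO K P YO P K2TOG K YO K P YO P K2TOG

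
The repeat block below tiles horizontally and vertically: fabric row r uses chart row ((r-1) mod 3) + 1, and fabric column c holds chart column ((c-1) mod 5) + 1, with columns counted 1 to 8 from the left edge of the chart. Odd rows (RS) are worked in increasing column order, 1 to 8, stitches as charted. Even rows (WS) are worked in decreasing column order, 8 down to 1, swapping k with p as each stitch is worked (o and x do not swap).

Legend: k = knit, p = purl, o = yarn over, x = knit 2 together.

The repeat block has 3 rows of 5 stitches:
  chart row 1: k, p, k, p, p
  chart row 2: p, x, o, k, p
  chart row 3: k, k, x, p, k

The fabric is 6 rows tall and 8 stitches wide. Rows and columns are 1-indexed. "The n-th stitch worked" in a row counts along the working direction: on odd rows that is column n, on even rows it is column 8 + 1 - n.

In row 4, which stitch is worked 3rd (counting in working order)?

For row 4: chart row = ((4-1) mod 3) + 1 = 1; this is a WS (even) row.
Chart row 1 tiled across columns 1-8: k p k p p k p k
WS row: flip the tiled sequence (start at column 8) and apply k<->p; o and x stay.
Row 4 as worked: p k p k k p k p
Counting 3 along the worked row gives p.

Result:
p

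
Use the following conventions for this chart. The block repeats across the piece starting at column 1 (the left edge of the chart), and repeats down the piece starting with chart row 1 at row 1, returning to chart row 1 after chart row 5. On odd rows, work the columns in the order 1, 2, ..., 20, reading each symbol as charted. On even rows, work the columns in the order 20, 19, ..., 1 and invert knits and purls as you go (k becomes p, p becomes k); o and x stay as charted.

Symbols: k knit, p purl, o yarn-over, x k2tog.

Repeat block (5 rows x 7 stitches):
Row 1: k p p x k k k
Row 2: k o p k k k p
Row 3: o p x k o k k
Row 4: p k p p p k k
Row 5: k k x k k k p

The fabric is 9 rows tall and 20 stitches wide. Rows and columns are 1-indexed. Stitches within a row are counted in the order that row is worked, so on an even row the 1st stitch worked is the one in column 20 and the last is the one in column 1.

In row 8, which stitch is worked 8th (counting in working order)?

Row 8: (8-1) mod 5 = 2, so use chart row 3. Even row -> WS.
Chart row 3 tiled across columns 1-20: o p x k o k k o p x k o k k o p x k o k
Wrong side: read the tiled row from column 20 down to 1 and exchange k with p (leave o, x).
Row 8 as worked: p o p x k o p p o p x k o p p o p x k o
Counting 8 along the worked row gives p.

== STITCH ==
p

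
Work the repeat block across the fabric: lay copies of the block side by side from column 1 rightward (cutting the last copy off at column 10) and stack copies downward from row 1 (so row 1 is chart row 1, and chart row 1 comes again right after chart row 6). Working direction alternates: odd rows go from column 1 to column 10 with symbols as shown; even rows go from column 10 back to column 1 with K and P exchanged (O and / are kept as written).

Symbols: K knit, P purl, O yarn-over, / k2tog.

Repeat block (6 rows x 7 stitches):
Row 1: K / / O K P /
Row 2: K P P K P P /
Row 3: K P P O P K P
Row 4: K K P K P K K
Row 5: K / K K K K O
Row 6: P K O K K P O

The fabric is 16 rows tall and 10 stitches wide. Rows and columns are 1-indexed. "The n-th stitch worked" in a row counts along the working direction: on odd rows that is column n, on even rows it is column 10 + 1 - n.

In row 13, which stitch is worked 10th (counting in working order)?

Row 13: (13-1) mod 6 = 0, so use chart row 1. Odd row -> RS.
Chart row 1 tiled across columns 1-10: K / / O K P / K / /
RS: work column 1 to column 10, symbols as charted — the tiled row is the row as worked.
The 10th stitch worked is /.

Result:
/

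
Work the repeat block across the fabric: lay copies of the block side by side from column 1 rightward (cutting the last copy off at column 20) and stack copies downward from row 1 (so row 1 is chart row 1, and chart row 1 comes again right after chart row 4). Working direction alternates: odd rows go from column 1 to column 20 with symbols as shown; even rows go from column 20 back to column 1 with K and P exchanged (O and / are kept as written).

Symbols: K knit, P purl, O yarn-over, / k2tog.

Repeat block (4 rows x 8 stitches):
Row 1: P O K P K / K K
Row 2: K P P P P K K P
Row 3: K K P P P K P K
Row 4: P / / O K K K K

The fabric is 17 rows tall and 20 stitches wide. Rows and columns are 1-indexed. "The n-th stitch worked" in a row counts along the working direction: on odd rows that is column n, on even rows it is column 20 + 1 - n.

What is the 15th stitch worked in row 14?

Row 14 uses chart row ((14-1) mod 4)+1 = 2. Row 14 is even, so WS.
Chart row 2 tiled across columns 1-20: K P P P P K K P K P P P P K K P K P P P
WS row: flip the tiled sequence (start at column 20) and apply K<->P; O and / stay.
Row 14 as worked: K K K P K P P K K K K P K P P K K K K P
The 15th stitch worked is P.

== STITCH ==
P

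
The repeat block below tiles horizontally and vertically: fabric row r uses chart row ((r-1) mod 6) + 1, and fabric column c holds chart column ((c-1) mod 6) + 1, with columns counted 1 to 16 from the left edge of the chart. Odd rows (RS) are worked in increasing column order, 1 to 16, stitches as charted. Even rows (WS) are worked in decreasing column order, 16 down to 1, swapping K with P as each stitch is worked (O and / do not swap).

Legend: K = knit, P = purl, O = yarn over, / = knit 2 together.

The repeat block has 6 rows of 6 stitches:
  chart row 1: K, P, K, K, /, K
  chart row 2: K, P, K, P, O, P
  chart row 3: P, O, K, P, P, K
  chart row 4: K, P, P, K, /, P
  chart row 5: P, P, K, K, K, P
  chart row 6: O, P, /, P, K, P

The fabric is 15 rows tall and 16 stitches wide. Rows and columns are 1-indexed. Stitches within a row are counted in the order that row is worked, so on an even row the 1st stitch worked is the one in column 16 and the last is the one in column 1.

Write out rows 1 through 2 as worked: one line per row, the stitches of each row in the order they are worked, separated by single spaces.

Row 1: chart row 1, RS - tile across columns 1-16 and work as-is.
Row 2: chart row 2, WS - tiled (columns 1-16): K P K P O P K P K P O P K P K P; work from column 16 back to 1 with K<->P swapped.

Rows as worked:
K P K K / K K P K K / K K P K K
K P K P K O K P K P K O K P K P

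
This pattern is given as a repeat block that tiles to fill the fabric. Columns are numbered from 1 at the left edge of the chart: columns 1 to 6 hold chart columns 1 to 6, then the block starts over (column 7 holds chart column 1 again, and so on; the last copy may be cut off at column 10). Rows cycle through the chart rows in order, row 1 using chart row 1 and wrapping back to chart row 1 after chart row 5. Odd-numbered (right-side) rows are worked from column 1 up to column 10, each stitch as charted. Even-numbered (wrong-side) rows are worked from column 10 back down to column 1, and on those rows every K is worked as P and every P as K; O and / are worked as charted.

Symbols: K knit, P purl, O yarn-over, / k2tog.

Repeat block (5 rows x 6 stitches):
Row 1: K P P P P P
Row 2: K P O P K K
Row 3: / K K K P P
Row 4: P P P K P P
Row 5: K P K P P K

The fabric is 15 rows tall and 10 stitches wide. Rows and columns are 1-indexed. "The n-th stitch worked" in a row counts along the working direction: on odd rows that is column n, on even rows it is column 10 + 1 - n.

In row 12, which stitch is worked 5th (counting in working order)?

Stitch:
P

Derivation:
Row 12 uses chart row ((12-1) mod 5)+1 = 2. Row 12 is even, so WS.
Chart row 2 tiled across columns 1-10: K P O P K K K P O P
WS row: flip the tiled sequence (start at column 10) and apply K<->P; O and / stay.
Row 12 as worked: K O K P P P K O K P
The 5th stitch worked is P.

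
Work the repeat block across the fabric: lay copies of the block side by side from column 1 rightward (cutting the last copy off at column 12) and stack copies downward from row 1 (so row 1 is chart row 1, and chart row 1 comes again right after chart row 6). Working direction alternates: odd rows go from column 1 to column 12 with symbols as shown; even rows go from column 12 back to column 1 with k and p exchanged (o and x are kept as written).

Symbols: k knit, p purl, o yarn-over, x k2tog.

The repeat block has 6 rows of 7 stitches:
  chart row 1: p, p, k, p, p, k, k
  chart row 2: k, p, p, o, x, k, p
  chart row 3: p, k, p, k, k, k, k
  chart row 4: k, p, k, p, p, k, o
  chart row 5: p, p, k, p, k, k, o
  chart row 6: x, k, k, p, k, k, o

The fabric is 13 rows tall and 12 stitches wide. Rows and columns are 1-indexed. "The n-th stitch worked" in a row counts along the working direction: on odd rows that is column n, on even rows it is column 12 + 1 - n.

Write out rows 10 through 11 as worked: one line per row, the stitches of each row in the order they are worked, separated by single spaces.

Rows as worked:
k k p k p o p k k p k p
p p k p k k o p p k p k

Derivation:
Row 10: chart row 4, WS - tiled (columns 1-12): k p k p p k o k p k p p; work from column 12 back to 1 with k<->p swapped.
Row 11: chart row 5, RS - tile across columns 1-12 and work as-is.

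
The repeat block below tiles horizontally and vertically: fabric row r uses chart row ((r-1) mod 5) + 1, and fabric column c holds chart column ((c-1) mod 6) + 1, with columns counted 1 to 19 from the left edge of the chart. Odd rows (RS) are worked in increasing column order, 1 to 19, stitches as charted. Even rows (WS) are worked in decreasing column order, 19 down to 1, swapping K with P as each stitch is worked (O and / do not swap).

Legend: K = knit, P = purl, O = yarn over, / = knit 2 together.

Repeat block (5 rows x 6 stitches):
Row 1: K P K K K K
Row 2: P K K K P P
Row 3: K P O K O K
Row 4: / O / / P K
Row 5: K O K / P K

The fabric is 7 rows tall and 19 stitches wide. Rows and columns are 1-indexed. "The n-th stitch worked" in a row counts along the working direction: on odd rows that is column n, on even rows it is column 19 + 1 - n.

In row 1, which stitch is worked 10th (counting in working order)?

Row 1 uses chart row ((1-1) mod 5)+1 = 1. Row 1 is odd, so RS.
Chart row 1 tiled across columns 1-19: K P K K K K K P K K K K K P K K K K K
RS row: no reversal, no swap; stitch n worked = column n.
The 10th stitch worked is K.

Result:
K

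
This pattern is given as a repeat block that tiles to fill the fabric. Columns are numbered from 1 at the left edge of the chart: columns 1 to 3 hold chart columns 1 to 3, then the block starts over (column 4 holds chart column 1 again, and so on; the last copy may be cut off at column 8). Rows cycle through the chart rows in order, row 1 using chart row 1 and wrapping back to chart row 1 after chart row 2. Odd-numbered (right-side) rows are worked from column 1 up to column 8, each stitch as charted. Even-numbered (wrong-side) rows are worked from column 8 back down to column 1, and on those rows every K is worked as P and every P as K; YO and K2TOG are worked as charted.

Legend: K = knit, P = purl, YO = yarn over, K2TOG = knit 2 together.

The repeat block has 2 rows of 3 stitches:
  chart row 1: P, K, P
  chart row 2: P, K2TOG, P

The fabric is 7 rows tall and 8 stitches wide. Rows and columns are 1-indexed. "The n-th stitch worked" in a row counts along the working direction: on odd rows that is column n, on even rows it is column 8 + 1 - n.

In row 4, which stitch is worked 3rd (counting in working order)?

Row 4: (4-1) mod 2 = 1, so use chart row 2. Even row -> WS.
Chart row 2 tiled across columns 1-8: P K2TOG P P K2TOG P P K2TOG
WS row: flip the tiled sequence (start at column 8) and apply K<->P; YO and K2TOG stay.
Row 4 as worked: K2TOG K K K2TOG K K K2TOG K
Counting 3 along the worked row gives K.

Result:
K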